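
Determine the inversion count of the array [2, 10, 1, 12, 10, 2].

Finding inversions in [2, 10, 1, 12, 10, 2]:

(0, 2): arr[0]=2 > arr[2]=1
(1, 2): arr[1]=10 > arr[2]=1
(1, 5): arr[1]=10 > arr[5]=2
(3, 4): arr[3]=12 > arr[4]=10
(3, 5): arr[3]=12 > arr[5]=2
(4, 5): arr[4]=10 > arr[5]=2

Total inversions: 6

The array has 6 inversion(s): (0,2), (1,2), (1,5), (3,4), (3,5), (4,5). Each pair (i,j) satisfies i < j and arr[i] > arr[j].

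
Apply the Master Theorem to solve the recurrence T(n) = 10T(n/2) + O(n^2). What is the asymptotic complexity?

Master Theorem for T(n) = 10T(n/2) + O(n^2):

a = 10, b = 2, c = 2
log_b(a) = log_2(10) = 3.3219

Case 1: c = 2 < log_2(10) = 3.3219
T(n) = O(n^(log_2 10))

For T(n) = 10T(n/2) + O(n^2): log_2(10) = 3.3219. This is Case 1 of the Master Theorem (c < log_b(a), work dominated by leaves), giving O(n^(log_2 10)).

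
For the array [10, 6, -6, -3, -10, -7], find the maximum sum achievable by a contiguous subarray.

Using Kadane's algorithm on [10, 6, -6, -3, -10, -7]:

Scanning through the array:
Position 1 (value 6): max_ending_here = 16, max_so_far = 16
Position 2 (value -6): max_ending_here = 10, max_so_far = 16
Position 3 (value -3): max_ending_here = 7, max_so_far = 16
Position 4 (value -10): max_ending_here = -3, max_so_far = 16
Position 5 (value -7): max_ending_here = -7, max_so_far = 16

Maximum subarray: [10, 6]
Maximum sum: 16

The maximum subarray is [10, 6] with sum 16. This subarray runs from index 0 to index 1.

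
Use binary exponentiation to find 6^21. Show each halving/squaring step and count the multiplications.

Computing 6^21 by squaring (build up from 6^1; each line after the first costs one multiplication):

6^1 = 6
6^2 = (6^1)^2 = 6^2 = 36
6^4 = (6^2)^2 = 36^2 = 1296
6^5 = 6 * 6^4 = 6 * 1296 = 7776
6^10 = (6^5)^2 = 7776^2 = 60466176
6^20 = (6^10)^2 = 60466176^2 = 3656158440062976
6^21 = 6 * 6^20 = 6 * 3656158440062976 = 21936950640377856

Result: 21936950640377856
Multiplications needed: 6 (6 lines after 6^1)

6^21 = 21936950640377856. Using exponentiation by squaring, this requires 6 multiplications. The key idea: if the exponent is even, square the half-power; if odd, multiply by the base once.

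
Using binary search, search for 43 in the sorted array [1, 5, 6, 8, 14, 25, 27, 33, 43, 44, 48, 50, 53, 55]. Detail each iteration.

Binary search for 43 in [1, 5, 6, 8, 14, 25, 27, 33, 43, 44, 48, 50, 53, 55]:

lo=0, hi=13, mid=6, arr[mid]=27 -> 27 < 43, search right half
lo=7, hi=13, mid=10, arr[mid]=48 -> 48 > 43, search left half
lo=7, hi=9, mid=8, arr[mid]=43 -> Found target at index 8!

Binary search finds 43 at index 8 after 3 comparisons. The search repeatedly halves the search space by comparing with the middle element.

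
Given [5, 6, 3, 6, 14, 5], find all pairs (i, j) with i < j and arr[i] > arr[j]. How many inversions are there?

Finding inversions in [5, 6, 3, 6, 14, 5]:

(0, 2): arr[0]=5 > arr[2]=3
(1, 2): arr[1]=6 > arr[2]=3
(1, 5): arr[1]=6 > arr[5]=5
(3, 5): arr[3]=6 > arr[5]=5
(4, 5): arr[4]=14 > arr[5]=5

Total inversions: 5

The array has 5 inversion(s): (0,2), (1,2), (1,5), (3,5), (4,5). Each pair (i,j) satisfies i < j and arr[i] > arr[j].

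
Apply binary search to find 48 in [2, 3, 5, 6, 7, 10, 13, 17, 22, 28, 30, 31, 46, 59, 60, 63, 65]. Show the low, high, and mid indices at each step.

Binary search for 48 in [2, 3, 5, 6, 7, 10, 13, 17, 22, 28, 30, 31, 46, 59, 60, 63, 65]:

lo=0, hi=16, mid=8, arr[mid]=22 -> 22 < 48, search right half
lo=9, hi=16, mid=12, arr[mid]=46 -> 46 < 48, search right half
lo=13, hi=16, mid=14, arr[mid]=60 -> 60 > 48, search left half
lo=13, hi=13, mid=13, arr[mid]=59 -> 59 > 48, search left half
lo=13 > hi=12, target 48 not found

Binary search determines that 48 is not in the array after 4 comparisons. The search space was exhausted without finding the target.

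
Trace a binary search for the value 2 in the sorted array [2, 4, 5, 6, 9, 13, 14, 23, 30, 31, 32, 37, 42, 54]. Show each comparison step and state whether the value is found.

Binary search for 2 in [2, 4, 5, 6, 9, 13, 14, 23, 30, 31, 32, 37, 42, 54]:

lo=0, hi=13, mid=6, arr[mid]=14 -> 14 > 2, search left half
lo=0, hi=5, mid=2, arr[mid]=5 -> 5 > 2, search left half
lo=0, hi=1, mid=0, arr[mid]=2 -> Found target at index 0!

Binary search finds 2 at index 0 after 3 comparisons. The search repeatedly halves the search space by comparing with the middle element.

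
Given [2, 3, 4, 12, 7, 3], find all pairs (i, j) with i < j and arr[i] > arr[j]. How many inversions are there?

Finding inversions in [2, 3, 4, 12, 7, 3]:

(2, 5): arr[2]=4 > arr[5]=3
(3, 4): arr[3]=12 > arr[4]=7
(3, 5): arr[3]=12 > arr[5]=3
(4, 5): arr[4]=7 > arr[5]=3

Total inversions: 4

The array has 4 inversion(s): (2,5), (3,4), (3,5), (4,5). Each pair (i,j) satisfies i < j and arr[i] > arr[j].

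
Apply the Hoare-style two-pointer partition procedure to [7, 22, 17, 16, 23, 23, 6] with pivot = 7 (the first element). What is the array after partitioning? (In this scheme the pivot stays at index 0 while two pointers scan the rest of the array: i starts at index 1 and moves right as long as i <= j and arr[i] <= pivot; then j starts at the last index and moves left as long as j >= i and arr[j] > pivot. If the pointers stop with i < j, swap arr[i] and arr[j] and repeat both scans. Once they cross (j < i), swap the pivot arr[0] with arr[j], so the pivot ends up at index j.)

Hoare-style two-pointer partition with pivot = 7:

Initial array: [7, 22, 17, 16, 23, 23, 6]

Pointers start at i = 1, j = 6.
i stops at index 1 (arr[1]=22 > 7), j stops at index 6 (arr[6]=6 <= 7): swap arr[1] and arr[6], array becomes [7, 6, 17, 16, 23, 23, 22]
i ends at 2, j ends at 1: the pointers have crossed (j < i), so scanning stops.

Swap pivot arr[0] with arr[1] to place pivot at position 1: [6, 7, 17, 16, 23, 23, 22]
Pivot position: 1

After partitioning with pivot 7, the array becomes [6, 7, 17, 16, 23, 23, 22]. The pivot is placed at index 1. All elements to the left of the pivot are <= 7, and all elements to the right are > 7.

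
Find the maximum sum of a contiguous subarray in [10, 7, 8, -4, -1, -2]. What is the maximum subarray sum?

Using Kadane's algorithm on [10, 7, 8, -4, -1, -2]:

Scanning through the array:
Position 1 (value 7): max_ending_here = 17, max_so_far = 17
Position 2 (value 8): max_ending_here = 25, max_so_far = 25
Position 3 (value -4): max_ending_here = 21, max_so_far = 25
Position 4 (value -1): max_ending_here = 20, max_so_far = 25
Position 5 (value -2): max_ending_here = 18, max_so_far = 25

Maximum subarray: [10, 7, 8]
Maximum sum: 25

The maximum subarray is [10, 7, 8] with sum 25. This subarray runs from index 0 to index 2.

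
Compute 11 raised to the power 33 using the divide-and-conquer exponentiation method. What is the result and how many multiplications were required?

Computing 11^33 by squaring (build up from 11^1; each line after the first costs one multiplication):

11^1 = 11
11^2 = (11^1)^2 = 11^2 = 121
11^4 = (11^2)^2 = 121^2 = 14641
11^8 = (11^4)^2 = 14641^2 = 214358881
11^16 = (11^8)^2 = 214358881^2 = 45949729863572161
11^32 = (11^16)^2 = 45949729863572161^2 = 2111377674535255285545615254209921
11^33 = 11 * 11^32 = 11 * 2111377674535255285545615254209921 = 23225154419887808141001767796309131

Result: 23225154419887808141001767796309131
Multiplications needed: 6 (6 lines after 11^1)

11^33 = 23225154419887808141001767796309131. Using exponentiation by squaring, this requires 6 multiplications. The key idea: if the exponent is even, square the half-power; if odd, multiply by the base once.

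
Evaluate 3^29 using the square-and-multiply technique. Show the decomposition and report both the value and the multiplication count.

Computing 3^29 by squaring (build up from 3^1; each line after the first costs one multiplication):

3^1 = 3
3^2 = (3^1)^2 = 3^2 = 9
3^3 = 3 * 3^2 = 3 * 9 = 27
3^6 = (3^3)^2 = 27^2 = 729
3^7 = 3 * 3^6 = 3 * 729 = 2187
3^14 = (3^7)^2 = 2187^2 = 4782969
3^28 = (3^14)^2 = 4782969^2 = 22876792454961
3^29 = 3 * 3^28 = 3 * 22876792454961 = 68630377364883

Result: 68630377364883
Multiplications needed: 7 (7 lines after 3^1)

3^29 = 68630377364883. Using exponentiation by squaring, this requires 7 multiplications. The key idea: if the exponent is even, square the half-power; if odd, multiply by the base once.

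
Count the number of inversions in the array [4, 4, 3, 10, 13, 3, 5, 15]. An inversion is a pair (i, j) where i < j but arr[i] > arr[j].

Finding inversions in [4, 4, 3, 10, 13, 3, 5, 15]:

(0, 2): arr[0]=4 > arr[2]=3
(0, 5): arr[0]=4 > arr[5]=3
(1, 2): arr[1]=4 > arr[2]=3
(1, 5): arr[1]=4 > arr[5]=3
(3, 5): arr[3]=10 > arr[5]=3
(3, 6): arr[3]=10 > arr[6]=5
(4, 5): arr[4]=13 > arr[5]=3
(4, 6): arr[4]=13 > arr[6]=5

Total inversions: 8

The array has 8 inversion(s): (0,2), (0,5), (1,2), (1,5), (3,5), (3,6), (4,5), (4,6). Each pair (i,j) satisfies i < j and arr[i] > arr[j].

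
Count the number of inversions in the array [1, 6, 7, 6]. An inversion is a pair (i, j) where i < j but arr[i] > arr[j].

Finding inversions in [1, 6, 7, 6]:

(2, 3): arr[2]=7 > arr[3]=6

Total inversions: 1

The array has 1 inversion(s): (2,3). Each pair (i,j) satisfies i < j and arr[i] > arr[j].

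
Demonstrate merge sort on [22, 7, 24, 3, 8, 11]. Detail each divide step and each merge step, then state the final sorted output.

Merge sort trace:

Split: [22, 7, 24, 3, 8, 11] -> [22, 7, 24] and [3, 8, 11]
  Split: [22, 7, 24] -> [22] and [7, 24]
    Split: [7, 24] -> [7] and [24]
    Merge: [7] + [24] -> [7, 24]
  Merge: [22] + [7, 24] -> [7, 22, 24]
  Split: [3, 8, 11] -> [3] and [8, 11]
    Split: [8, 11] -> [8] and [11]
    Merge: [8] + [11] -> [8, 11]
  Merge: [3] + [8, 11] -> [3, 8, 11]
Merge: [7, 22, 24] + [3, 8, 11] -> [3, 7, 8, 11, 22, 24]

Final sorted array: [3, 7, 8, 11, 22, 24]

The merge sort proceeds by recursively splitting the array and merging sorted halves.
After all merges, the sorted array is [3, 7, 8, 11, 22, 24].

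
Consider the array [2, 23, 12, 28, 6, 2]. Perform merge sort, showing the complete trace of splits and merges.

Merge sort trace:

Split: [2, 23, 12, 28, 6, 2] -> [2, 23, 12] and [28, 6, 2]
  Split: [2, 23, 12] -> [2] and [23, 12]
    Split: [23, 12] -> [23] and [12]
    Merge: [23] + [12] -> [12, 23]
  Merge: [2] + [12, 23] -> [2, 12, 23]
  Split: [28, 6, 2] -> [28] and [6, 2]
    Split: [6, 2] -> [6] and [2]
    Merge: [6] + [2] -> [2, 6]
  Merge: [28] + [2, 6] -> [2, 6, 28]
Merge: [2, 12, 23] + [2, 6, 28] -> [2, 2, 6, 12, 23, 28]

Final sorted array: [2, 2, 6, 12, 23, 28]

The merge sort proceeds by recursively splitting the array and merging sorted halves.
After all merges, the sorted array is [2, 2, 6, 12, 23, 28].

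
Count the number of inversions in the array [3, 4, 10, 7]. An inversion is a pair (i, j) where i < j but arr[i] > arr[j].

Finding inversions in [3, 4, 10, 7]:

(2, 3): arr[2]=10 > arr[3]=7

Total inversions: 1

The array has 1 inversion(s): (2,3). Each pair (i,j) satisfies i < j and arr[i] > arr[j].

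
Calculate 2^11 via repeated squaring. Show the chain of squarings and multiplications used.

Computing 2^11 by squaring (build up from 2^1; each line after the first costs one multiplication):

2^1 = 2
2^2 = (2^1)^2 = 2^2 = 4
2^4 = (2^2)^2 = 4^2 = 16
2^5 = 2 * 2^4 = 2 * 16 = 32
2^10 = (2^5)^2 = 32^2 = 1024
2^11 = 2 * 2^10 = 2 * 1024 = 2048

Result: 2048
Multiplications needed: 5 (5 lines after 2^1)

2^11 = 2048. Using exponentiation by squaring, this requires 5 multiplications. The key idea: if the exponent is even, square the half-power; if odd, multiply by the base once.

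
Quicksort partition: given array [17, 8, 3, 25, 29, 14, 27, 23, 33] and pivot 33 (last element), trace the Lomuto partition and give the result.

Lomuto partition with pivot = 33:

Initial array: [17, 8, 3, 25, 29, 14, 27, 23, 33]

arr[0]=17 <= 33: swap with position 0, array becomes [17, 8, 3, 25, 29, 14, 27, 23, 33]
arr[1]=8 <= 33: swap with position 1, array becomes [17, 8, 3, 25, 29, 14, 27, 23, 33]
arr[2]=3 <= 33: swap with position 2, array becomes [17, 8, 3, 25, 29, 14, 27, 23, 33]
arr[3]=25 <= 33: swap with position 3, array becomes [17, 8, 3, 25, 29, 14, 27, 23, 33]
arr[4]=29 <= 33: swap with position 4, array becomes [17, 8, 3, 25, 29, 14, 27, 23, 33]
arr[5]=14 <= 33: swap with position 5, array becomes [17, 8, 3, 25, 29, 14, 27, 23, 33]
arr[6]=27 <= 33: swap with position 6, array becomes [17, 8, 3, 25, 29, 14, 27, 23, 33]
arr[7]=23 <= 33: swap with position 7, array becomes [17, 8, 3, 25, 29, 14, 27, 23, 33]

Place pivot at position 8: [17, 8, 3, 25, 29, 14, 27, 23, 33]
Pivot position: 8

After partitioning with pivot 33, the array becomes [17, 8, 3, 25, 29, 14, 27, 23, 33]. The pivot is placed at index 8. All elements to the left of the pivot are <= 33, and all elements to the right are > 33.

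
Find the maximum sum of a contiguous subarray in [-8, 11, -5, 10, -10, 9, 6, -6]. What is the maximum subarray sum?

Using Kadane's algorithm on [-8, 11, -5, 10, -10, 9, 6, -6]:

Scanning through the array:
Position 1 (value 11): max_ending_here = 11, max_so_far = 11
Position 2 (value -5): max_ending_here = 6, max_so_far = 11
Position 3 (value 10): max_ending_here = 16, max_so_far = 16
Position 4 (value -10): max_ending_here = 6, max_so_far = 16
Position 5 (value 9): max_ending_here = 15, max_so_far = 16
Position 6 (value 6): max_ending_here = 21, max_so_far = 21
Position 7 (value -6): max_ending_here = 15, max_so_far = 21

Maximum subarray: [11, -5, 10, -10, 9, 6]
Maximum sum: 21

The maximum subarray is [11, -5, 10, -10, 9, 6] with sum 21. This subarray runs from index 1 to index 6.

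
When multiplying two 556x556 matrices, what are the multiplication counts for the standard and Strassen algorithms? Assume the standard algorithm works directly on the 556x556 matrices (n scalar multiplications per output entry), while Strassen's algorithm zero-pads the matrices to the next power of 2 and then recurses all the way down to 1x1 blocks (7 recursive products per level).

Matrix multiplication for 556x556 matrices:

Strassen's algorithm requires power-of-2 dimensions. Pad 556x556 to 1024x1024 (next power of 2).

Standard algorithm: 556^3 = 171879616 multiplications
Strassen's algorithm: 7^(log2(1024)) = 7^10 = 282475249 multiplications
Difference: 171879616 - 282475249 = -110595633 (Strassen uses MORE here due to padding overhead — for small or just-over-power-of-2 n, padding can outweigh the per-level savings)

Standard: 171879616 multiplications (556^3). Strassen: 282475249 multiplications (7^10, after padding to 1024x1024). Strassen reduces 8 recursive multiplications to 7 at each level.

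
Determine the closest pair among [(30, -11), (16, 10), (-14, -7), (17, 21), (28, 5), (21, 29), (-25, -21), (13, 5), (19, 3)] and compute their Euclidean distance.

Computing all pairwise distances among 9 points:

d((30, -11), (16, 10)) = 25.2389
d((30, -11), (-14, -7)) = 44.1814
d((30, -11), (17, 21)) = 34.5398
d((30, -11), (28, 5)) = 16.1245
d((30, -11), (21, 29)) = 41.0
d((30, -11), (-25, -21)) = 55.9017
d((30, -11), (13, 5)) = 23.3452
d((30, -11), (19, 3)) = 17.8045
d((16, 10), (-14, -7)) = 34.4819
d((16, 10), (17, 21)) = 11.0454
d((16, 10), (28, 5)) = 13.0
d((16, 10), (21, 29)) = 19.6469
d((16, 10), (-25, -21)) = 51.4004
d((16, 10), (13, 5)) = 5.831 <-- minimum
d((16, 10), (19, 3)) = 7.6158
d((-14, -7), (17, 21)) = 41.7732
d((-14, -7), (28, 5)) = 43.6807
d((-14, -7), (21, 29)) = 50.2096
d((-14, -7), (-25, -21)) = 17.8045
d((-14, -7), (13, 5)) = 29.5466
d((-14, -7), (19, 3)) = 34.4819
d((17, 21), (28, 5)) = 19.4165
d((17, 21), (21, 29)) = 8.9443
d((17, 21), (-25, -21)) = 59.397
d((17, 21), (13, 5)) = 16.4924
d((17, 21), (19, 3)) = 18.1108
d((28, 5), (21, 29)) = 25.0
d((28, 5), (-25, -21)) = 59.0339
d((28, 5), (13, 5)) = 15.0
d((28, 5), (19, 3)) = 9.2195
d((21, 29), (-25, -21)) = 67.9412
d((21, 29), (13, 5)) = 25.2982
d((21, 29), (19, 3)) = 26.0768
d((-25, -21), (13, 5)) = 46.0435
d((-25, -21), (19, 3)) = 50.1199
d((13, 5), (19, 3)) = 6.3246

Closest pair: (16, 10) and (13, 5) with distance 5.831

The closest pair is (16, 10) and (13, 5) with Euclidean distance 5.831. For 9 points, brute-force pairwise comparison is shown above. For large n, the divide-and-conquer algorithm (sort by x, recurse on halves, check the dividing strip) achieves O(n log n).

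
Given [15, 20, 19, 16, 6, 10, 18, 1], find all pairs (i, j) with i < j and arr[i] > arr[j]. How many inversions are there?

Finding inversions in [15, 20, 19, 16, 6, 10, 18, 1]:

(0, 4): arr[0]=15 > arr[4]=6
(0, 5): arr[0]=15 > arr[5]=10
(0, 7): arr[0]=15 > arr[7]=1
(1, 2): arr[1]=20 > arr[2]=19
(1, 3): arr[1]=20 > arr[3]=16
(1, 4): arr[1]=20 > arr[4]=6
(1, 5): arr[1]=20 > arr[5]=10
(1, 6): arr[1]=20 > arr[6]=18
(1, 7): arr[1]=20 > arr[7]=1
(2, 3): arr[2]=19 > arr[3]=16
(2, 4): arr[2]=19 > arr[4]=6
(2, 5): arr[2]=19 > arr[5]=10
(2, 6): arr[2]=19 > arr[6]=18
(2, 7): arr[2]=19 > arr[7]=1
(3, 4): arr[3]=16 > arr[4]=6
(3, 5): arr[3]=16 > arr[5]=10
(3, 7): arr[3]=16 > arr[7]=1
(4, 7): arr[4]=6 > arr[7]=1
(5, 7): arr[5]=10 > arr[7]=1
(6, 7): arr[6]=18 > arr[7]=1

Total inversions: 20

The array has 20 inversion(s): (0,4), (0,5), (0,7), (1,2), (1,3), (1,4), (1,5), (1,6), (1,7), (2,3), (2,4), (2,5), (2,6), (2,7), (3,4), (3,5), (3,7), (4,7), (5,7), (6,7). Each pair (i,j) satisfies i < j and arr[i] > arr[j].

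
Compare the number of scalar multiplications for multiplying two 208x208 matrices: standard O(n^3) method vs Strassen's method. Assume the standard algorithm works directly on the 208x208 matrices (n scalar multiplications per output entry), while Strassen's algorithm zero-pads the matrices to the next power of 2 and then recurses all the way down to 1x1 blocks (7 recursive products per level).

Matrix multiplication for 208x208 matrices:

Strassen's algorithm requires power-of-2 dimensions. Pad 208x208 to 256x256 (next power of 2).

Standard algorithm: 208^3 = 8998912 multiplications
Strassen's algorithm: 7^(log2(256)) = 7^8 = 5764801 multiplications
Savings: 8998912 - 5764801 = 3234111 multiplications

Standard: 8998912 multiplications (208^3). Strassen: 5764801 multiplications (7^8, after padding to 256x256). Strassen reduces 8 recursive multiplications to 7 at each level.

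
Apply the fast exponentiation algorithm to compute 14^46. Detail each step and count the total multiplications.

Computing 14^46 by squaring (build up from 14^1; each line after the first costs one multiplication):

14^1 = 14
14^2 = (14^1)^2 = 14^2 = 196
14^4 = (14^2)^2 = 196^2 = 38416
14^5 = 14 * 14^4 = 14 * 38416 = 537824
14^10 = (14^5)^2 = 537824^2 = 289254654976
14^11 = 14 * 14^10 = 14 * 289254654976 = 4049565169664
14^22 = (14^11)^2 = 4049565169664^2 = 16398978063355821105872896
14^23 = 14 * 14^22 = 14 * 16398978063355821105872896 = 229585692886981495482220544
14^46 = (14^23)^2 = 229585692886981495482220544^2 = 52709590378395385649697127909589319306203213055655936

Result: 52709590378395385649697127909589319306203213055655936
Multiplications needed: 8 (8 lines after 14^1)

14^46 = 52709590378395385649697127909589319306203213055655936. Using exponentiation by squaring, this requires 8 multiplications. The key idea: if the exponent is even, square the half-power; if odd, multiply by the base once.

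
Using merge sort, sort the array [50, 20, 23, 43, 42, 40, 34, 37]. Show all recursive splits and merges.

Merge sort trace:

Split: [50, 20, 23, 43, 42, 40, 34, 37] -> [50, 20, 23, 43] and [42, 40, 34, 37]
  Split: [50, 20, 23, 43] -> [50, 20] and [23, 43]
    Split: [50, 20] -> [50] and [20]
    Merge: [50] + [20] -> [20, 50]
    Split: [23, 43] -> [23] and [43]
    Merge: [23] + [43] -> [23, 43]
  Merge: [20, 50] + [23, 43] -> [20, 23, 43, 50]
  Split: [42, 40, 34, 37] -> [42, 40] and [34, 37]
    Split: [42, 40] -> [42] and [40]
    Merge: [42] + [40] -> [40, 42]
    Split: [34, 37] -> [34] and [37]
    Merge: [34] + [37] -> [34, 37]
  Merge: [40, 42] + [34, 37] -> [34, 37, 40, 42]
Merge: [20, 23, 43, 50] + [34, 37, 40, 42] -> [20, 23, 34, 37, 40, 42, 43, 50]

Final sorted array: [20, 23, 34, 37, 40, 42, 43, 50]

The merge sort proceeds by recursively splitting the array and merging sorted halves.
After all merges, the sorted array is [20, 23, 34, 37, 40, 42, 43, 50].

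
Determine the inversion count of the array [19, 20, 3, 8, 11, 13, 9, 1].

Finding inversions in [19, 20, 3, 8, 11, 13, 9, 1]:

(0, 2): arr[0]=19 > arr[2]=3
(0, 3): arr[0]=19 > arr[3]=8
(0, 4): arr[0]=19 > arr[4]=11
(0, 5): arr[0]=19 > arr[5]=13
(0, 6): arr[0]=19 > arr[6]=9
(0, 7): arr[0]=19 > arr[7]=1
(1, 2): arr[1]=20 > arr[2]=3
(1, 3): arr[1]=20 > arr[3]=8
(1, 4): arr[1]=20 > arr[4]=11
(1, 5): arr[1]=20 > arr[5]=13
(1, 6): arr[1]=20 > arr[6]=9
(1, 7): arr[1]=20 > arr[7]=1
(2, 7): arr[2]=3 > arr[7]=1
(3, 7): arr[3]=8 > arr[7]=1
(4, 6): arr[4]=11 > arr[6]=9
(4, 7): arr[4]=11 > arr[7]=1
(5, 6): arr[5]=13 > arr[6]=9
(5, 7): arr[5]=13 > arr[7]=1
(6, 7): arr[6]=9 > arr[7]=1

Total inversions: 19

The array has 19 inversion(s): (0,2), (0,3), (0,4), (0,5), (0,6), (0,7), (1,2), (1,3), (1,4), (1,5), (1,6), (1,7), (2,7), (3,7), (4,6), (4,7), (5,6), (5,7), (6,7). Each pair (i,j) satisfies i < j and arr[i] > arr[j].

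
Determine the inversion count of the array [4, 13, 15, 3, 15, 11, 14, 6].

Finding inversions in [4, 13, 15, 3, 15, 11, 14, 6]:

(0, 3): arr[0]=4 > arr[3]=3
(1, 3): arr[1]=13 > arr[3]=3
(1, 5): arr[1]=13 > arr[5]=11
(1, 7): arr[1]=13 > arr[7]=6
(2, 3): arr[2]=15 > arr[3]=3
(2, 5): arr[2]=15 > arr[5]=11
(2, 6): arr[2]=15 > arr[6]=14
(2, 7): arr[2]=15 > arr[7]=6
(4, 5): arr[4]=15 > arr[5]=11
(4, 6): arr[4]=15 > arr[6]=14
(4, 7): arr[4]=15 > arr[7]=6
(5, 7): arr[5]=11 > arr[7]=6
(6, 7): arr[6]=14 > arr[7]=6

Total inversions: 13

The array has 13 inversion(s): (0,3), (1,3), (1,5), (1,7), (2,3), (2,5), (2,6), (2,7), (4,5), (4,6), (4,7), (5,7), (6,7). Each pair (i,j) satisfies i < j and arr[i] > arr[j].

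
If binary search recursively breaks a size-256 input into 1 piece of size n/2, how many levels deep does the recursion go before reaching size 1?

For divide and conquer with division factor 2:

Problem sizes at each level:
Level 0: 256
Level 1: 128
Level 2: 64
Level 3: 32
Level 4: 16
Level 5: 8
Level 6: 4
Level 7: 2
Level 8: 1

The root is level 0 and the size-1 base case is level 8 (the tree spans levels 0 through 8, i.e. 9 levels counting the root), so the depth is the number of divisions: log_2(256) = 8

The recursion tree depth is log_2(256) = 8. At each level, the problem size is divided by 2, so it takes 8 divisions to reduce to a base case of size 1. The algorithm makes 1 recursive call at each level.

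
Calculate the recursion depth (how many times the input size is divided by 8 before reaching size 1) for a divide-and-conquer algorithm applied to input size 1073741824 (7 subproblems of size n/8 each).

For divide and conquer with division factor 8:

Problem sizes at each level:
Level 0: 1073741824
Level 1: 134217728
Level 2: 16777216
Level 3: 2097152
Level 4: 262144
Level 5: 32768
Level 6: 4096
Level 7: 512
Level 8: 64
Level 9: 8
Level 10: 1

The root is level 0 and the size-1 base case is level 10 (the tree spans levels 0 through 10, i.e. 11 levels counting the root), so the depth is the number of divisions: log_8(1073741824) = 10

The recursion tree depth is log_8(1073741824) = 10. At each level, the problem size is divided by 8, so it takes 10 divisions to reduce to a base case of size 1. The algorithm makes 7 recursive calls at each level.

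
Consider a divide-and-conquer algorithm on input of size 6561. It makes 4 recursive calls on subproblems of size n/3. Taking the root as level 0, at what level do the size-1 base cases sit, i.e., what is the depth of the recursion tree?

For divide and conquer with division factor 3:

Problem sizes at each level:
Level 0: 6561
Level 1: 2187
Level 2: 729
Level 3: 243
Level 4: 81
Level 5: 27
Level 6: 9
Level 7: 3
Level 8: 1

The root is level 0 and the size-1 base case is level 8 (the tree spans levels 0 through 8, i.e. 9 levels counting the root), so the depth is the number of divisions: log_3(6561) = 8

The recursion tree depth is log_3(6561) = 8. At each level, the problem size is divided by 3, so it takes 8 divisions to reduce to a base case of size 1. The algorithm makes 4 recursive calls at each level.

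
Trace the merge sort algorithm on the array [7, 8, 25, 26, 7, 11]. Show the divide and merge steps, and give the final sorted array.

Merge sort trace:

Split: [7, 8, 25, 26, 7, 11] -> [7, 8, 25] and [26, 7, 11]
  Split: [7, 8, 25] -> [7] and [8, 25]
    Split: [8, 25] -> [8] and [25]
    Merge: [8] + [25] -> [8, 25]
  Merge: [7] + [8, 25] -> [7, 8, 25]
  Split: [26, 7, 11] -> [26] and [7, 11]
    Split: [7, 11] -> [7] and [11]
    Merge: [7] + [11] -> [7, 11]
  Merge: [26] + [7, 11] -> [7, 11, 26]
Merge: [7, 8, 25] + [7, 11, 26] -> [7, 7, 8, 11, 25, 26]

Final sorted array: [7, 7, 8, 11, 25, 26]

The merge sort proceeds by recursively splitting the array and merging sorted halves.
After all merges, the sorted array is [7, 7, 8, 11, 25, 26].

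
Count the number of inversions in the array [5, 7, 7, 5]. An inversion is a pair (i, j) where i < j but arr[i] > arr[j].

Finding inversions in [5, 7, 7, 5]:

(1, 3): arr[1]=7 > arr[3]=5
(2, 3): arr[2]=7 > arr[3]=5

Total inversions: 2

The array has 2 inversion(s): (1,3), (2,3). Each pair (i,j) satisfies i < j and arr[i] > arr[j].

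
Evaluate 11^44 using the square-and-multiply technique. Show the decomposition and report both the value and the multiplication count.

Computing 11^44 by squaring (build up from 11^1; each line after the first costs one multiplication):

11^1 = 11
11^2 = (11^1)^2 = 11^2 = 121
11^4 = (11^2)^2 = 121^2 = 14641
11^5 = 11 * 11^4 = 11 * 14641 = 161051
11^10 = (11^5)^2 = 161051^2 = 25937424601
11^11 = 11 * 11^10 = 11 * 25937424601 = 285311670611
11^22 = (11^11)^2 = 285311670611^2 = 81402749386839761113321
11^44 = (11^22)^2 = 81402749386839761113321^2 = 6626407607736641103900260617069258125403649041

Result: 6626407607736641103900260617069258125403649041
Multiplications needed: 7 (7 lines after 11^1)

11^44 = 6626407607736641103900260617069258125403649041. Using exponentiation by squaring, this requires 7 multiplications. The key idea: if the exponent is even, square the half-power; if odd, multiply by the base once.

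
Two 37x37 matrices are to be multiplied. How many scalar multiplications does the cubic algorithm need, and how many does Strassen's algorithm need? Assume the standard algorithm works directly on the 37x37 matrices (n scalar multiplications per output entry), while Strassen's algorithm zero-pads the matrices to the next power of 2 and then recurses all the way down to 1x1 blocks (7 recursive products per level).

Matrix multiplication for 37x37 matrices:

Strassen's algorithm requires power-of-2 dimensions. Pad 37x37 to 64x64 (next power of 2).

Standard algorithm: 37^3 = 50653 multiplications
Strassen's algorithm: 7^(log2(64)) = 7^6 = 117649 multiplications
Difference: 50653 - 117649 = -66996 (Strassen uses MORE here due to padding overhead — for small or just-over-power-of-2 n, padding can outweigh the per-level savings)

Standard: 50653 multiplications (37^3). Strassen: 117649 multiplications (7^6, after padding to 64x64). Strassen reduces 8 recursive multiplications to 7 at each level.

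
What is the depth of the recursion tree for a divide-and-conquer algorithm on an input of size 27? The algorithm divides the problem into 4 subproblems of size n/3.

For divide and conquer with division factor 3:

Problem sizes at each level:
Level 0: 27
Level 1: 9
Level 2: 3
Level 3: 1

The root is level 0 and the size-1 base case is level 3 (the tree spans levels 0 through 3, i.e. 4 levels counting the root), so the depth is the number of divisions: log_3(27) = 3

The recursion tree depth is log_3(27) = 3. At each level, the problem size is divided by 3, so it takes 3 divisions to reduce to a base case of size 1. The algorithm makes 4 recursive calls at each level.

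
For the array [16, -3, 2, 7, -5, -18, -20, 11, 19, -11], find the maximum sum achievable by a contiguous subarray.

Using Kadane's algorithm on [16, -3, 2, 7, -5, -18, -20, 11, 19, -11]:

Scanning through the array:
Position 1 (value -3): max_ending_here = 13, max_so_far = 16
Position 2 (value 2): max_ending_here = 15, max_so_far = 16
Position 3 (value 7): max_ending_here = 22, max_so_far = 22
Position 4 (value -5): max_ending_here = 17, max_so_far = 22
Position 5 (value -18): max_ending_here = -1, max_so_far = 22
Position 6 (value -20): max_ending_here = -20, max_so_far = 22
Position 7 (value 11): max_ending_here = 11, max_so_far = 22
Position 8 (value 19): max_ending_here = 30, max_so_far = 30
Position 9 (value -11): max_ending_here = 19, max_so_far = 30

Maximum subarray: [11, 19]
Maximum sum: 30

The maximum subarray is [11, 19] with sum 30. This subarray runs from index 7 to index 8.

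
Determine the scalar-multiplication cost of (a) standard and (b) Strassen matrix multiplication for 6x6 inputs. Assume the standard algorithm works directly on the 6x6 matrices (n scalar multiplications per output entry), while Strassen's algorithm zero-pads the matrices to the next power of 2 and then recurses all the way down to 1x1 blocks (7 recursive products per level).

Matrix multiplication for 6x6 matrices:

Strassen's algorithm requires power-of-2 dimensions. Pad 6x6 to 8x8 (next power of 2).

Standard algorithm: 6^3 = 216 multiplications
Strassen's algorithm: 7^(log2(8)) = 7^3 = 343 multiplications
Difference: 216 - 343 = -127 (Strassen uses MORE here due to padding overhead — for small or just-over-power-of-2 n, padding can outweigh the per-level savings)

Standard: 216 multiplications (6^3). Strassen: 343 multiplications (7^3, after padding to 8x8). Strassen reduces 8 recursive multiplications to 7 at each level.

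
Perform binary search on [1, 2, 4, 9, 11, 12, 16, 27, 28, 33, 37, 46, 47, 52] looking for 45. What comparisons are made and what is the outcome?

Binary search for 45 in [1, 2, 4, 9, 11, 12, 16, 27, 28, 33, 37, 46, 47, 52]:

lo=0, hi=13, mid=6, arr[mid]=16 -> 16 < 45, search right half
lo=7, hi=13, mid=10, arr[mid]=37 -> 37 < 45, search right half
lo=11, hi=13, mid=12, arr[mid]=47 -> 47 > 45, search left half
lo=11, hi=11, mid=11, arr[mid]=46 -> 46 > 45, search left half
lo=11 > hi=10, target 45 not found

Binary search determines that 45 is not in the array after 4 comparisons. The search space was exhausted without finding the target.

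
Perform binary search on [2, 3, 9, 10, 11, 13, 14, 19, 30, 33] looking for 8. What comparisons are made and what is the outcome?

Binary search for 8 in [2, 3, 9, 10, 11, 13, 14, 19, 30, 33]:

lo=0, hi=9, mid=4, arr[mid]=11 -> 11 > 8, search left half
lo=0, hi=3, mid=1, arr[mid]=3 -> 3 < 8, search right half
lo=2, hi=3, mid=2, arr[mid]=9 -> 9 > 8, search left half
lo=2 > hi=1, target 8 not found

Binary search determines that 8 is not in the array after 3 comparisons. The search space was exhausted without finding the target.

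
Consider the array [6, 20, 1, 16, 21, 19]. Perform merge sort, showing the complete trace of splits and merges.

Merge sort trace:

Split: [6, 20, 1, 16, 21, 19] -> [6, 20, 1] and [16, 21, 19]
  Split: [6, 20, 1] -> [6] and [20, 1]
    Split: [20, 1] -> [20] and [1]
    Merge: [20] + [1] -> [1, 20]
  Merge: [6] + [1, 20] -> [1, 6, 20]
  Split: [16, 21, 19] -> [16] and [21, 19]
    Split: [21, 19] -> [21] and [19]
    Merge: [21] + [19] -> [19, 21]
  Merge: [16] + [19, 21] -> [16, 19, 21]
Merge: [1, 6, 20] + [16, 19, 21] -> [1, 6, 16, 19, 20, 21]

Final sorted array: [1, 6, 16, 19, 20, 21]

The merge sort proceeds by recursively splitting the array and merging sorted halves.
After all merges, the sorted array is [1, 6, 16, 19, 20, 21].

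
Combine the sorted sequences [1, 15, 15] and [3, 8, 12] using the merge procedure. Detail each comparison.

Merging process:

Compare 1 vs 3: take 1 from left. Merged: [1]
Compare 15 vs 3: take 3 from right. Merged: [1, 3]
Compare 15 vs 8: take 8 from right. Merged: [1, 3, 8]
Compare 15 vs 12: take 12 from right. Merged: [1, 3, 8, 12]
Append remaining from left: [15, 15]. Merged: [1, 3, 8, 12, 15, 15]

Final merged array: [1, 3, 8, 12, 15, 15]
Total comparisons: 4

The merged array is [1, 3, 8, 12, 15, 15], requiring 4 comparisons. The merge step runs in O(n) time where n is the total number of elements.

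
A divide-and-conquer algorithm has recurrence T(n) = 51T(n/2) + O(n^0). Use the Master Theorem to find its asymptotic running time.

Master Theorem for T(n) = 51T(n/2) + O(n^0):

a = 51, b = 2, c = 0
log_b(a) = log_2(51) = 5.6724

Case 1: c = 0 < log_2(51) = 5.6724
T(n) = O(n^(log_2 51))

For T(n) = 51T(n/2) + O(n^0): log_2(51) = 5.6724. This is Case 1 of the Master Theorem (c < log_b(a), work dominated by leaves), giving O(n^(log_2 51)).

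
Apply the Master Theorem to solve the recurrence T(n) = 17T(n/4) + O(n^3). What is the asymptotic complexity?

Master Theorem for T(n) = 17T(n/4) + O(n^3):

a = 17, b = 4, c = 3
log_b(a) = log_4(17) = 2.0437

Case 3: c = 3 > log_4(17) = 2.0437
T(n) = O(n^3) = O(n^3)

For T(n) = 17T(n/4) + O(n^3): log_4(17) = 2.0437. This is Case 3 of the Master Theorem (c > log_b(a), work dominated by root), giving O(n^3).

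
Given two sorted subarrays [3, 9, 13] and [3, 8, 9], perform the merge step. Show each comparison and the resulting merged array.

Merging process:

Compare 3 vs 3: take 3 from left. Merged: [3]
Compare 9 vs 3: take 3 from right. Merged: [3, 3]
Compare 9 vs 8: take 8 from right. Merged: [3, 3, 8]
Compare 9 vs 9: take 9 from left. Merged: [3, 3, 8, 9]
Compare 13 vs 9: take 9 from right. Merged: [3, 3, 8, 9, 9]
Append remaining from left: [13]. Merged: [3, 3, 8, 9, 9, 13]

Final merged array: [3, 3, 8, 9, 9, 13]
Total comparisons: 5

The merged array is [3, 3, 8, 9, 9, 13], requiring 5 comparisons. The merge step runs in O(n) time where n is the total number of elements.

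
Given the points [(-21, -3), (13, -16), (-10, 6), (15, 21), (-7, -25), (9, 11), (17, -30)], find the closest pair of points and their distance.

Computing all pairwise distances among 7 points:

d((-21, -3), (13, -16)) = 36.4005
d((-21, -3), (-10, 6)) = 14.2127
d((-21, -3), (15, 21)) = 43.2666
d((-21, -3), (-7, -25)) = 26.0768
d((-21, -3), (9, 11)) = 33.1059
d((-21, -3), (17, -30)) = 46.6154
d((13, -16), (-10, 6)) = 31.8277
d((13, -16), (15, 21)) = 37.054
d((13, -16), (-7, -25)) = 21.9317
d((13, -16), (9, 11)) = 27.2947
d((13, -16), (17, -30)) = 14.5602
d((-10, 6), (15, 21)) = 29.1548
d((-10, 6), (-7, -25)) = 31.1448
d((-10, 6), (9, 11)) = 19.6469
d((-10, 6), (17, -30)) = 45.0
d((15, 21), (-7, -25)) = 50.9902
d((15, 21), (9, 11)) = 11.6619 <-- minimum
d((15, 21), (17, -30)) = 51.0392
d((-7, -25), (9, 11)) = 39.3954
d((-7, -25), (17, -30)) = 24.5153
d((9, 11), (17, -30)) = 41.7732

Closest pair: (15, 21) and (9, 11) with distance 11.6619

The closest pair is (15, 21) and (9, 11) with Euclidean distance 11.6619. For 7 points, brute-force pairwise comparison is shown above. For large n, the divide-and-conquer algorithm (sort by x, recurse on halves, check the dividing strip) achieves O(n log n).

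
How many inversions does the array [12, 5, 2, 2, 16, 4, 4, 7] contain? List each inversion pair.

Finding inversions in [12, 5, 2, 2, 16, 4, 4, 7]:

(0, 1): arr[0]=12 > arr[1]=5
(0, 2): arr[0]=12 > arr[2]=2
(0, 3): arr[0]=12 > arr[3]=2
(0, 5): arr[0]=12 > arr[5]=4
(0, 6): arr[0]=12 > arr[6]=4
(0, 7): arr[0]=12 > arr[7]=7
(1, 2): arr[1]=5 > arr[2]=2
(1, 3): arr[1]=5 > arr[3]=2
(1, 5): arr[1]=5 > arr[5]=4
(1, 6): arr[1]=5 > arr[6]=4
(4, 5): arr[4]=16 > arr[5]=4
(4, 6): arr[4]=16 > arr[6]=4
(4, 7): arr[4]=16 > arr[7]=7

Total inversions: 13

The array has 13 inversion(s): (0,1), (0,2), (0,3), (0,5), (0,6), (0,7), (1,2), (1,3), (1,5), (1,6), (4,5), (4,6), (4,7). Each pair (i,j) satisfies i < j and arr[i] > arr[j].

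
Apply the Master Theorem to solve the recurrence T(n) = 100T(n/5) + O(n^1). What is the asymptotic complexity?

Master Theorem for T(n) = 100T(n/5) + O(n^1):

a = 100, b = 5, c = 1
log_b(a) = log_5(100) = 2.8614

Case 1: c = 1 < log_5(100) = 2.8614
T(n) = O(n^(log_5 100))

For T(n) = 100T(n/5) + O(n^1): log_5(100) = 2.8614. This is Case 1 of the Master Theorem (c < log_b(a), work dominated by leaves), giving O(n^(log_5 100)).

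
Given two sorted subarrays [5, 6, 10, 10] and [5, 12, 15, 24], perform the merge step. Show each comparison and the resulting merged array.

Merging process:

Compare 5 vs 5: take 5 from left. Merged: [5]
Compare 6 vs 5: take 5 from right. Merged: [5, 5]
Compare 6 vs 12: take 6 from left. Merged: [5, 5, 6]
Compare 10 vs 12: take 10 from left. Merged: [5, 5, 6, 10]
Compare 10 vs 12: take 10 from left. Merged: [5, 5, 6, 10, 10]
Append remaining from right: [12, 15, 24]. Merged: [5, 5, 6, 10, 10, 12, 15, 24]

Final merged array: [5, 5, 6, 10, 10, 12, 15, 24]
Total comparisons: 5

The merged array is [5, 5, 6, 10, 10, 12, 15, 24], requiring 5 comparisons. The merge step runs in O(n) time where n is the total number of elements.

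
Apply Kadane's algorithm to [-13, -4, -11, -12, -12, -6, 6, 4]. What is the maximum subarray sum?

Using Kadane's algorithm on [-13, -4, -11, -12, -12, -6, 6, 4]:

Scanning through the array:
Position 1 (value -4): max_ending_here = -4, max_so_far = -4
Position 2 (value -11): max_ending_here = -11, max_so_far = -4
Position 3 (value -12): max_ending_here = -12, max_so_far = -4
Position 4 (value -12): max_ending_here = -12, max_so_far = -4
Position 5 (value -6): max_ending_here = -6, max_so_far = -4
Position 6 (value 6): max_ending_here = 6, max_so_far = 6
Position 7 (value 4): max_ending_here = 10, max_so_far = 10

Maximum subarray: [6, 4]
Maximum sum: 10

The maximum subarray is [6, 4] with sum 10. This subarray runs from index 6 to index 7.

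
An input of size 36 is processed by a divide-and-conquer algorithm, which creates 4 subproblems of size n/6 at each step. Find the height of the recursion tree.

For divide and conquer with division factor 6:

Problem sizes at each level:
Level 0: 36
Level 1: 6
Level 2: 1

The root is level 0 and the size-1 base case is level 2 (the tree spans levels 0 through 2, i.e. 3 levels counting the root), so the depth is the number of divisions: log_6(36) = 2

The recursion tree depth is log_6(36) = 2. At each level, the problem size is divided by 6, so it takes 2 divisions to reduce to a base case of size 1. The algorithm makes 4 recursive calls at each level.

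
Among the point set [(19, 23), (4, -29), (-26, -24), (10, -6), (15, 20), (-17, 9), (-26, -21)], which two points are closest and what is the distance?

Computing all pairwise distances among 7 points:

d((19, 23), (4, -29)) = 54.1202
d((19, 23), (-26, -24)) = 65.0692
d((19, 23), (10, -6)) = 30.3645
d((19, 23), (15, 20)) = 5.0
d((19, 23), (-17, 9)) = 38.6264
d((19, 23), (-26, -21)) = 62.9365
d((4, -29), (-26, -24)) = 30.4138
d((4, -29), (10, -6)) = 23.7697
d((4, -29), (15, 20)) = 50.2195
d((4, -29), (-17, 9)) = 43.4166
d((4, -29), (-26, -21)) = 31.0483
d((-26, -24), (10, -6)) = 40.2492
d((-26, -24), (15, 20)) = 60.1415
d((-26, -24), (-17, 9)) = 34.2053
d((-26, -24), (-26, -21)) = 3.0 <-- minimum
d((10, -6), (15, 20)) = 26.4764
d((10, -6), (-17, 9)) = 30.8869
d((10, -6), (-26, -21)) = 39.0
d((15, 20), (-17, 9)) = 33.8378
d((15, 20), (-26, -21)) = 57.9828
d((-17, 9), (-26, -21)) = 31.3209

Closest pair: (-26, -24) and (-26, -21) with distance 3.0

The closest pair is (-26, -24) and (-26, -21) with Euclidean distance 3.0. For 7 points, brute-force pairwise comparison is shown above. For large n, the divide-and-conquer algorithm (sort by x, recurse on halves, check the dividing strip) achieves O(n log n).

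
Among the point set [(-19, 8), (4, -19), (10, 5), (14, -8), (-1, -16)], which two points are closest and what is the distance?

Computing all pairwise distances among 5 points:

d((-19, 8), (4, -19)) = 35.4683
d((-19, 8), (10, 5)) = 29.1548
d((-19, 8), (14, -8)) = 36.6742
d((-19, 8), (-1, -16)) = 30.0
d((4, -19), (10, 5)) = 24.7386
d((4, -19), (14, -8)) = 14.8661
d((4, -19), (-1, -16)) = 5.831 <-- minimum
d((10, 5), (14, -8)) = 13.6015
d((10, 5), (-1, -16)) = 23.7065
d((14, -8), (-1, -16)) = 17.0

Closest pair: (4, -19) and (-1, -16) with distance 5.831

The closest pair is (4, -19) and (-1, -16) with Euclidean distance 5.831. For 5 points, brute-force pairwise comparison is shown above. For large n, the divide-and-conquer algorithm (sort by x, recurse on halves, check the dividing strip) achieves O(n log n).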